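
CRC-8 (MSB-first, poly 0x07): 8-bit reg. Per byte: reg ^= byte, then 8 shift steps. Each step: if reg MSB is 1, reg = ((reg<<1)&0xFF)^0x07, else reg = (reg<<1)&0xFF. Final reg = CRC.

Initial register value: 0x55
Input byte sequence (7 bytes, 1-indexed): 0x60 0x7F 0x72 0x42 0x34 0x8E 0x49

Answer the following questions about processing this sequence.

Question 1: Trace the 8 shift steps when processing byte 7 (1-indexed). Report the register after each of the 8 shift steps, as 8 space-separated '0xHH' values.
After byte 1 (0x60): reg=0x8B
After byte 2 (0x7F): reg=0xC2
After byte 3 (0x72): reg=0x19
After byte 4 (0x42): reg=0x86
After byte 5 (0x34): reg=0x17
After byte 6 (0x8E): reg=0xC6
Register before byte 7: 0xC6
After XOR with byte 0x49: 0x8F

Answer: 0x19 0x32 0x64 0xC8 0x97 0x29 0x52 0xA4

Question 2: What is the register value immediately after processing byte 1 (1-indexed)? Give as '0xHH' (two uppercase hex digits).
After byte 1 (0x60): reg=0x8B

Answer: 0x8B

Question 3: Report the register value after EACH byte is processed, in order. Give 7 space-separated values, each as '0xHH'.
0x8B 0xC2 0x19 0x86 0x17 0xC6 0xA4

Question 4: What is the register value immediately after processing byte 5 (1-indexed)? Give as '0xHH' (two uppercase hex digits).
Answer: 0x17

Derivation:
After byte 1 (0x60): reg=0x8B
After byte 2 (0x7F): reg=0xC2
After byte 3 (0x72): reg=0x19
After byte 4 (0x42): reg=0x86
After byte 5 (0x34): reg=0x17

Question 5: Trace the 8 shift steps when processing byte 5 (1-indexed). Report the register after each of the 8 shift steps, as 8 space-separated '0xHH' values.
After byte 1 (0x60): reg=0x8B
After byte 2 (0x7F): reg=0xC2
After byte 3 (0x72): reg=0x19
After byte 4 (0x42): reg=0x86
Register before byte 5: 0x86
After XOR with byte 0x34: 0xB2

Answer: 0x63 0xC6 0x8B 0x11 0x22 0x44 0x88 0x17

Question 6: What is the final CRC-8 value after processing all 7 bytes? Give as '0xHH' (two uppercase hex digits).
After byte 1 (0x60): reg=0x8B
After byte 2 (0x7F): reg=0xC2
After byte 3 (0x72): reg=0x19
After byte 4 (0x42): reg=0x86
After byte 5 (0x34): reg=0x17
After byte 6 (0x8E): reg=0xC6
After byte 7 (0x49): reg=0xA4

Answer: 0xA4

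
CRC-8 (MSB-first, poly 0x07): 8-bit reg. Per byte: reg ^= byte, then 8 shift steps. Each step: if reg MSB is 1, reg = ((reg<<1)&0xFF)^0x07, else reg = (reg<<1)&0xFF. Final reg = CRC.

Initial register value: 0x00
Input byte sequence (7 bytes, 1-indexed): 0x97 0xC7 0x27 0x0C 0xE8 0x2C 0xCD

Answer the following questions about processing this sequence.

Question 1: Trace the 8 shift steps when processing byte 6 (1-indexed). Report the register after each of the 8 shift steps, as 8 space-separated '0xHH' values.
After byte 1 (0x97): reg=0xEC
After byte 2 (0xC7): reg=0xD1
After byte 3 (0x27): reg=0xCC
After byte 4 (0x0C): reg=0x4E
After byte 5 (0xE8): reg=0x7B
Register before byte 6: 0x7B
After XOR with byte 0x2C: 0x57

Answer: 0xAE 0x5B 0xB6 0x6B 0xD6 0xAB 0x51 0xA2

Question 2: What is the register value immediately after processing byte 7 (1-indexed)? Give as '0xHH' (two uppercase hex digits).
After byte 1 (0x97): reg=0xEC
After byte 2 (0xC7): reg=0xD1
After byte 3 (0x27): reg=0xCC
After byte 4 (0x0C): reg=0x4E
After byte 5 (0xE8): reg=0x7B
After byte 6 (0x2C): reg=0xA2
After byte 7 (0xCD): reg=0x0A

Answer: 0x0A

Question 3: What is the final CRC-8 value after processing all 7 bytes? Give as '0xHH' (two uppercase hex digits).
Answer: 0x0A

Derivation:
After byte 1 (0x97): reg=0xEC
After byte 2 (0xC7): reg=0xD1
After byte 3 (0x27): reg=0xCC
After byte 4 (0x0C): reg=0x4E
After byte 5 (0xE8): reg=0x7B
After byte 6 (0x2C): reg=0xA2
After byte 7 (0xCD): reg=0x0A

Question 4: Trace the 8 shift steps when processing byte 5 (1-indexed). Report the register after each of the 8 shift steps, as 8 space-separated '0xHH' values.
After byte 1 (0x97): reg=0xEC
After byte 2 (0xC7): reg=0xD1
After byte 3 (0x27): reg=0xCC
After byte 4 (0x0C): reg=0x4E
Register before byte 5: 0x4E
After XOR with byte 0xE8: 0xA6

Answer: 0x4B 0x96 0x2B 0x56 0xAC 0x5F 0xBE 0x7B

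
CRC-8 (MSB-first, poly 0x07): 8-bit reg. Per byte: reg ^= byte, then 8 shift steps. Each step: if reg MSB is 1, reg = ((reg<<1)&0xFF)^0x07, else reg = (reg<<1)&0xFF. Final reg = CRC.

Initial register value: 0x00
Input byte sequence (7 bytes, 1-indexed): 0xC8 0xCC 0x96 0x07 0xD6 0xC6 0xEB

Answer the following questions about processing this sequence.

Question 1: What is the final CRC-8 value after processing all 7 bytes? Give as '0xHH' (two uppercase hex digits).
Answer: 0x86

Derivation:
After byte 1 (0xC8): reg=0x76
After byte 2 (0xCC): reg=0x2F
After byte 3 (0x96): reg=0x26
After byte 4 (0x07): reg=0xE7
After byte 5 (0xD6): reg=0x97
After byte 6 (0xC6): reg=0xB0
After byte 7 (0xEB): reg=0x86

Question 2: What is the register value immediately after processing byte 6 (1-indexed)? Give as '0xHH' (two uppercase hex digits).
After byte 1 (0xC8): reg=0x76
After byte 2 (0xCC): reg=0x2F
After byte 3 (0x96): reg=0x26
After byte 4 (0x07): reg=0xE7
After byte 5 (0xD6): reg=0x97
After byte 6 (0xC6): reg=0xB0

Answer: 0xB0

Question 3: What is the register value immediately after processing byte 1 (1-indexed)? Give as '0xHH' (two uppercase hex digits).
Answer: 0x76

Derivation:
After byte 1 (0xC8): reg=0x76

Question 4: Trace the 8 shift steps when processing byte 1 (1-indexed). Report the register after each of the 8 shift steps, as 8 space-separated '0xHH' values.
Answer: 0x97 0x29 0x52 0xA4 0x4F 0x9E 0x3B 0x76

Derivation:
Register before byte 1: 0x00
After XOR with byte 0xC8: 0xC8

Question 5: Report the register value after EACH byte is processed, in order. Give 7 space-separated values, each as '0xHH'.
0x76 0x2F 0x26 0xE7 0x97 0xB0 0x86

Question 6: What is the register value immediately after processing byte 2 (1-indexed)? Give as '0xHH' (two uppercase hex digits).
After byte 1 (0xC8): reg=0x76
After byte 2 (0xCC): reg=0x2F

Answer: 0x2F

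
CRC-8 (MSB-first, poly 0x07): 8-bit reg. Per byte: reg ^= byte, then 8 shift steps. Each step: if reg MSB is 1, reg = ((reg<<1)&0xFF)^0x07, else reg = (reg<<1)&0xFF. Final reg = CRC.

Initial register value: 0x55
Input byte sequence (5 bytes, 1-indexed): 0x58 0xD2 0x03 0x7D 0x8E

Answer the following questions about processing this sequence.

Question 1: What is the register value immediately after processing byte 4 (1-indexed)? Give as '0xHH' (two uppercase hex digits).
Answer: 0x4C

Derivation:
After byte 1 (0x58): reg=0x23
After byte 2 (0xD2): reg=0xD9
After byte 3 (0x03): reg=0x08
After byte 4 (0x7D): reg=0x4C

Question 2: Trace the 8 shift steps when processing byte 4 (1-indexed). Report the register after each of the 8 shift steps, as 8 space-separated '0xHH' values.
Answer: 0xEA 0xD3 0xA1 0x45 0x8A 0x13 0x26 0x4C

Derivation:
After byte 1 (0x58): reg=0x23
After byte 2 (0xD2): reg=0xD9
After byte 3 (0x03): reg=0x08
Register before byte 4: 0x08
After XOR with byte 0x7D: 0x75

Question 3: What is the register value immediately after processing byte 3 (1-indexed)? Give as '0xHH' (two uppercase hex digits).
After byte 1 (0x58): reg=0x23
After byte 2 (0xD2): reg=0xD9
After byte 3 (0x03): reg=0x08

Answer: 0x08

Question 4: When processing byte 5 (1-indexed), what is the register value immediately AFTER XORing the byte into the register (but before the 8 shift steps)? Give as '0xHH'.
Register before byte 5: 0x4C
Byte 5: 0x8E
0x4C XOR 0x8E = 0xC2

Answer: 0xC2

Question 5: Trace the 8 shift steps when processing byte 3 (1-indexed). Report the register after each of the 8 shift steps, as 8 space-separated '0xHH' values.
After byte 1 (0x58): reg=0x23
After byte 2 (0xD2): reg=0xD9
Register before byte 3: 0xD9
After XOR with byte 0x03: 0xDA

Answer: 0xB3 0x61 0xC2 0x83 0x01 0x02 0x04 0x08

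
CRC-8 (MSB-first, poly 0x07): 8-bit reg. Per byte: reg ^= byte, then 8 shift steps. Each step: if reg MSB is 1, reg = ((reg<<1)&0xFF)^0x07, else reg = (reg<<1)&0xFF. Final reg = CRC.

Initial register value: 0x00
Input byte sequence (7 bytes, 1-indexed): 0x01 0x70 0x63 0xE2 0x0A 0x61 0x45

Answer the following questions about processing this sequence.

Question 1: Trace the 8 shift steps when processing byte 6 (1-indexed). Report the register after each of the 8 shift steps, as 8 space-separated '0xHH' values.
After byte 1 (0x01): reg=0x07
After byte 2 (0x70): reg=0x42
After byte 3 (0x63): reg=0xE7
After byte 4 (0xE2): reg=0x1B
After byte 5 (0x0A): reg=0x77
Register before byte 6: 0x77
After XOR with byte 0x61: 0x16

Answer: 0x2C 0x58 0xB0 0x67 0xCE 0x9B 0x31 0x62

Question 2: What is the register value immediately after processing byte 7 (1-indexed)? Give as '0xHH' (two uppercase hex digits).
After byte 1 (0x01): reg=0x07
After byte 2 (0x70): reg=0x42
After byte 3 (0x63): reg=0xE7
After byte 4 (0xE2): reg=0x1B
After byte 5 (0x0A): reg=0x77
After byte 6 (0x61): reg=0x62
After byte 7 (0x45): reg=0xF5

Answer: 0xF5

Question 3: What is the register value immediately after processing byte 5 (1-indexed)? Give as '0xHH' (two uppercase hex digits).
Answer: 0x77

Derivation:
After byte 1 (0x01): reg=0x07
After byte 2 (0x70): reg=0x42
After byte 3 (0x63): reg=0xE7
After byte 4 (0xE2): reg=0x1B
After byte 5 (0x0A): reg=0x77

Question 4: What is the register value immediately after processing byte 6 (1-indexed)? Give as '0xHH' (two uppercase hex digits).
After byte 1 (0x01): reg=0x07
After byte 2 (0x70): reg=0x42
After byte 3 (0x63): reg=0xE7
After byte 4 (0xE2): reg=0x1B
After byte 5 (0x0A): reg=0x77
After byte 6 (0x61): reg=0x62

Answer: 0x62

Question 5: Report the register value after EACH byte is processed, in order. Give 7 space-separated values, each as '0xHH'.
0x07 0x42 0xE7 0x1B 0x77 0x62 0xF5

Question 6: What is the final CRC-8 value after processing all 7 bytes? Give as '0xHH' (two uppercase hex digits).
Answer: 0xF5

Derivation:
After byte 1 (0x01): reg=0x07
After byte 2 (0x70): reg=0x42
After byte 3 (0x63): reg=0xE7
After byte 4 (0xE2): reg=0x1B
After byte 5 (0x0A): reg=0x77
After byte 6 (0x61): reg=0x62
After byte 7 (0x45): reg=0xF5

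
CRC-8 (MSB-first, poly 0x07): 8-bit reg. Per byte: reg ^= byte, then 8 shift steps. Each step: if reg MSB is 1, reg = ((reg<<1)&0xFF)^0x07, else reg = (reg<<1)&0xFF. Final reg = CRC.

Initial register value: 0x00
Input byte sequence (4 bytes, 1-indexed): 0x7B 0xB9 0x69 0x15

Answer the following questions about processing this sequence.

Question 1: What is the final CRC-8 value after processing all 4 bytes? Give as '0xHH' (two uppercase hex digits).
After byte 1 (0x7B): reg=0x66
After byte 2 (0xB9): reg=0x13
After byte 3 (0x69): reg=0x61
After byte 4 (0x15): reg=0x4B

Answer: 0x4B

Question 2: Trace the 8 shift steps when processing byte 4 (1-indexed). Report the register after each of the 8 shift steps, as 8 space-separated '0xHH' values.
After byte 1 (0x7B): reg=0x66
After byte 2 (0xB9): reg=0x13
After byte 3 (0x69): reg=0x61
Register before byte 4: 0x61
After XOR with byte 0x15: 0x74

Answer: 0xE8 0xD7 0xA9 0x55 0xAA 0x53 0xA6 0x4B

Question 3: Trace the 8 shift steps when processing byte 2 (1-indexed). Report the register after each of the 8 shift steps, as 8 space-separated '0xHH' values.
After byte 1 (0x7B): reg=0x66
Register before byte 2: 0x66
After XOR with byte 0xB9: 0xDF

Answer: 0xB9 0x75 0xEA 0xD3 0xA1 0x45 0x8A 0x13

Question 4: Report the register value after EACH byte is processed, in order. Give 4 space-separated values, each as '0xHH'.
0x66 0x13 0x61 0x4B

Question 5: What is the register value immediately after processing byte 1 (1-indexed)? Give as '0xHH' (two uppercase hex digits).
After byte 1 (0x7B): reg=0x66

Answer: 0x66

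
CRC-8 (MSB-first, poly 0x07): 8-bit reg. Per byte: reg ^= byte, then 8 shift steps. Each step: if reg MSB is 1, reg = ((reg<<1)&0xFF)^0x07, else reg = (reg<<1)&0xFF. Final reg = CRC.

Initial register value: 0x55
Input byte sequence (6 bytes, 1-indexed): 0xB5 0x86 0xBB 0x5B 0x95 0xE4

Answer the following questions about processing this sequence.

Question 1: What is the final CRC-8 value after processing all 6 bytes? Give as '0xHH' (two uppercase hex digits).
After byte 1 (0xB5): reg=0xAE
After byte 2 (0x86): reg=0xD8
After byte 3 (0xBB): reg=0x2E
After byte 4 (0x5B): reg=0x4C
After byte 5 (0x95): reg=0x01
After byte 6 (0xE4): reg=0xB5

Answer: 0xB5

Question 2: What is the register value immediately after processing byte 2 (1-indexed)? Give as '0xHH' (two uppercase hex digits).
Answer: 0xD8

Derivation:
After byte 1 (0xB5): reg=0xAE
After byte 2 (0x86): reg=0xD8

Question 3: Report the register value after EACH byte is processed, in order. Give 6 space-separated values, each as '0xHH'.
0xAE 0xD8 0x2E 0x4C 0x01 0xB5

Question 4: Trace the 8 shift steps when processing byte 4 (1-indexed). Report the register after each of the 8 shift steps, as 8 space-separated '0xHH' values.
Answer: 0xEA 0xD3 0xA1 0x45 0x8A 0x13 0x26 0x4C

Derivation:
After byte 1 (0xB5): reg=0xAE
After byte 2 (0x86): reg=0xD8
After byte 3 (0xBB): reg=0x2E
Register before byte 4: 0x2E
After XOR with byte 0x5B: 0x75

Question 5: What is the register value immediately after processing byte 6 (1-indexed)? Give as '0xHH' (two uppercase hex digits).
After byte 1 (0xB5): reg=0xAE
After byte 2 (0x86): reg=0xD8
After byte 3 (0xBB): reg=0x2E
After byte 4 (0x5B): reg=0x4C
After byte 5 (0x95): reg=0x01
After byte 6 (0xE4): reg=0xB5

Answer: 0xB5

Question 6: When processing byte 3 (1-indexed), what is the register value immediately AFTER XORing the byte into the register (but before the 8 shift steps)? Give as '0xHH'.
Register before byte 3: 0xD8
Byte 3: 0xBB
0xD8 XOR 0xBB = 0x63

Answer: 0x63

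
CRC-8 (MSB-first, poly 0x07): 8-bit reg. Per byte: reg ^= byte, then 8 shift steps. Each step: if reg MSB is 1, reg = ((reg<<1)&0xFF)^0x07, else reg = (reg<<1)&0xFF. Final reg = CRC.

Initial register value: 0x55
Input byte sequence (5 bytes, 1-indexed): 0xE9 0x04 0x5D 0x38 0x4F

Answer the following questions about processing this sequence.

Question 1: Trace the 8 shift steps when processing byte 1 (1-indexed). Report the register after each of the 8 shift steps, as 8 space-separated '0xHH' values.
Register before byte 1: 0x55
After XOR with byte 0xE9: 0xBC

Answer: 0x7F 0xFE 0xFB 0xF1 0xE5 0xCD 0x9D 0x3D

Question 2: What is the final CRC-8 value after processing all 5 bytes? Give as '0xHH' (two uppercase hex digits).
After byte 1 (0xE9): reg=0x3D
After byte 2 (0x04): reg=0xAF
After byte 3 (0x5D): reg=0xD0
After byte 4 (0x38): reg=0x96
After byte 5 (0x4F): reg=0x01

Answer: 0x01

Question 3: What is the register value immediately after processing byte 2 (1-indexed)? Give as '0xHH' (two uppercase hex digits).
Answer: 0xAF

Derivation:
After byte 1 (0xE9): reg=0x3D
After byte 2 (0x04): reg=0xAF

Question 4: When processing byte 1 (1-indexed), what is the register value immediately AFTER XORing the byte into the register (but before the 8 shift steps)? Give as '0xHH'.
Register before byte 1: 0x55
Byte 1: 0xE9
0x55 XOR 0xE9 = 0xBC

Answer: 0xBC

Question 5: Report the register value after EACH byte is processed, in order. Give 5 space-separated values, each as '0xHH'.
0x3D 0xAF 0xD0 0x96 0x01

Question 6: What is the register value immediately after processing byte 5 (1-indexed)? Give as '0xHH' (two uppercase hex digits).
Answer: 0x01

Derivation:
After byte 1 (0xE9): reg=0x3D
After byte 2 (0x04): reg=0xAF
After byte 3 (0x5D): reg=0xD0
After byte 4 (0x38): reg=0x96
After byte 5 (0x4F): reg=0x01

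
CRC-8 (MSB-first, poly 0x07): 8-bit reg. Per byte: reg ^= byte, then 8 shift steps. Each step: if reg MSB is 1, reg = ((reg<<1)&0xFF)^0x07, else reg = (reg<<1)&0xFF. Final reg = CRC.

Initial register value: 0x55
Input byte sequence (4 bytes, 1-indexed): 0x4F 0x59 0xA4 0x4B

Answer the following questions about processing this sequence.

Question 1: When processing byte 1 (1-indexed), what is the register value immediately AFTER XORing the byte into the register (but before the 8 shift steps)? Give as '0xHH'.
Register before byte 1: 0x55
Byte 1: 0x4F
0x55 XOR 0x4F = 0x1A

Answer: 0x1A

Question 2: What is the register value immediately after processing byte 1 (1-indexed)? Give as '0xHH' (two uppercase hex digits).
After byte 1 (0x4F): reg=0x46

Answer: 0x46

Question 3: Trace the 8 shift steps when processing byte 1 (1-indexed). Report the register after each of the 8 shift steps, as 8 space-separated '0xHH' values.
Register before byte 1: 0x55
After XOR with byte 0x4F: 0x1A

Answer: 0x34 0x68 0xD0 0xA7 0x49 0x92 0x23 0x46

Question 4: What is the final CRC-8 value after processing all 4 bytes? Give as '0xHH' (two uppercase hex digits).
Answer: 0x5F

Derivation:
After byte 1 (0x4F): reg=0x46
After byte 2 (0x59): reg=0x5D
After byte 3 (0xA4): reg=0xE1
After byte 4 (0x4B): reg=0x5F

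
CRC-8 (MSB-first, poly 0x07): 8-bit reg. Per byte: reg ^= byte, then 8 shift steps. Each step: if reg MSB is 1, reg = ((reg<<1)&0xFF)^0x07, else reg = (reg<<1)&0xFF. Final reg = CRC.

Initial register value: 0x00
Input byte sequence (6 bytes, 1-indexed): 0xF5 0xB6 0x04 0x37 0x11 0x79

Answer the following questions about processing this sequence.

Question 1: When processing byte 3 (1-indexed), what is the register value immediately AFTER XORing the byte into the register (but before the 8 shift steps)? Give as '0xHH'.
Answer: 0x5A

Derivation:
Register before byte 3: 0x5E
Byte 3: 0x04
0x5E XOR 0x04 = 0x5A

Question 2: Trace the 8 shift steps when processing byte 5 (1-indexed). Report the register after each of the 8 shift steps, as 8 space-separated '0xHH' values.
After byte 1 (0xF5): reg=0xC5
After byte 2 (0xB6): reg=0x5E
After byte 3 (0x04): reg=0x81
After byte 4 (0x37): reg=0x0B
Register before byte 5: 0x0B
After XOR with byte 0x11: 0x1A

Answer: 0x34 0x68 0xD0 0xA7 0x49 0x92 0x23 0x46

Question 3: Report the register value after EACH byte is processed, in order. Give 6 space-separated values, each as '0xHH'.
0xC5 0x5E 0x81 0x0B 0x46 0xBD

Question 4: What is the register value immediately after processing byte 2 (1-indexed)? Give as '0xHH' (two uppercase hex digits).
Answer: 0x5E

Derivation:
After byte 1 (0xF5): reg=0xC5
After byte 2 (0xB6): reg=0x5E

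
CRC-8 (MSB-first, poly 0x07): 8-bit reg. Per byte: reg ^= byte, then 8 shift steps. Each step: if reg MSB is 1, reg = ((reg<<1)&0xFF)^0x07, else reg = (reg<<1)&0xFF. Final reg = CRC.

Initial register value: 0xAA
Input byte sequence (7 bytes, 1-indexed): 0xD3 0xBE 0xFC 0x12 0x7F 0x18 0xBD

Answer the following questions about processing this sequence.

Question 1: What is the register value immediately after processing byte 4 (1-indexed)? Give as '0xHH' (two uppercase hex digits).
Answer: 0xC4

Derivation:
After byte 1 (0xD3): reg=0x68
After byte 2 (0xBE): reg=0x2C
After byte 3 (0xFC): reg=0x3E
After byte 4 (0x12): reg=0xC4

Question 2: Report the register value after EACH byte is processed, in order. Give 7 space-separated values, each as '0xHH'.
0x68 0x2C 0x3E 0xC4 0x28 0x90 0xC3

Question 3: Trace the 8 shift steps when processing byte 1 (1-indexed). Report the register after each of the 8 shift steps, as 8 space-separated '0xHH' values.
Register before byte 1: 0xAA
After XOR with byte 0xD3: 0x79

Answer: 0xF2 0xE3 0xC1 0x85 0x0D 0x1A 0x34 0x68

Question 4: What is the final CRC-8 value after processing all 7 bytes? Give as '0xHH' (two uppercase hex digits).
Answer: 0xC3

Derivation:
After byte 1 (0xD3): reg=0x68
After byte 2 (0xBE): reg=0x2C
After byte 3 (0xFC): reg=0x3E
After byte 4 (0x12): reg=0xC4
After byte 5 (0x7F): reg=0x28
After byte 6 (0x18): reg=0x90
After byte 7 (0xBD): reg=0xC3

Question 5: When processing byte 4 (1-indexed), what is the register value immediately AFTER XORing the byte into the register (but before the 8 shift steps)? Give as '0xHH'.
Answer: 0x2C

Derivation:
Register before byte 4: 0x3E
Byte 4: 0x12
0x3E XOR 0x12 = 0x2C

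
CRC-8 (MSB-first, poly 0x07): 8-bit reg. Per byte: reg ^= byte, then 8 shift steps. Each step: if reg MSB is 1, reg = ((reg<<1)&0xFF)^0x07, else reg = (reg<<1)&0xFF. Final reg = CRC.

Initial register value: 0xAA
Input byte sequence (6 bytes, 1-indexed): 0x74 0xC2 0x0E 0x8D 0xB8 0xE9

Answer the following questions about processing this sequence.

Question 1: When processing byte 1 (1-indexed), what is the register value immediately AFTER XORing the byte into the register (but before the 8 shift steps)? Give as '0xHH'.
Answer: 0xDE

Derivation:
Register before byte 1: 0xAA
Byte 1: 0x74
0xAA XOR 0x74 = 0xDE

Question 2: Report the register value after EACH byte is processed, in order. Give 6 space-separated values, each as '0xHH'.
0x14 0x2C 0xEE 0x2E 0xEB 0x0E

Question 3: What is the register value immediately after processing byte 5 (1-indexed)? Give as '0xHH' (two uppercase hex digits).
Answer: 0xEB

Derivation:
After byte 1 (0x74): reg=0x14
After byte 2 (0xC2): reg=0x2C
After byte 3 (0x0E): reg=0xEE
After byte 4 (0x8D): reg=0x2E
After byte 5 (0xB8): reg=0xEB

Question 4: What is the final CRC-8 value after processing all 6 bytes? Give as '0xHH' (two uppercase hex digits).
After byte 1 (0x74): reg=0x14
After byte 2 (0xC2): reg=0x2C
After byte 3 (0x0E): reg=0xEE
After byte 4 (0x8D): reg=0x2E
After byte 5 (0xB8): reg=0xEB
After byte 6 (0xE9): reg=0x0E

Answer: 0x0E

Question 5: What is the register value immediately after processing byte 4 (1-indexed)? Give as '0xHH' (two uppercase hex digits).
Answer: 0x2E

Derivation:
After byte 1 (0x74): reg=0x14
After byte 2 (0xC2): reg=0x2C
After byte 3 (0x0E): reg=0xEE
After byte 4 (0x8D): reg=0x2E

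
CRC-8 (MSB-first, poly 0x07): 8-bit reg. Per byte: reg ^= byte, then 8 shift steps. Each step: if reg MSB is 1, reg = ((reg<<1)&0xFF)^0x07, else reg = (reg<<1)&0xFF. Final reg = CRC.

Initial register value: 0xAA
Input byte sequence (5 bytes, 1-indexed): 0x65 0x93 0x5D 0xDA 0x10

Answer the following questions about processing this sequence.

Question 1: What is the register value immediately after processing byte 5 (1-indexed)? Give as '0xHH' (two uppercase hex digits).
Answer: 0xFE

Derivation:
After byte 1 (0x65): reg=0x63
After byte 2 (0x93): reg=0xDE
After byte 3 (0x5D): reg=0x80
After byte 4 (0xDA): reg=0x81
After byte 5 (0x10): reg=0xFE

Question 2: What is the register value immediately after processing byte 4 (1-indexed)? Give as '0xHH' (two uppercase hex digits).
After byte 1 (0x65): reg=0x63
After byte 2 (0x93): reg=0xDE
After byte 3 (0x5D): reg=0x80
After byte 4 (0xDA): reg=0x81

Answer: 0x81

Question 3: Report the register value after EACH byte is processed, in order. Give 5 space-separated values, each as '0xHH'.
0x63 0xDE 0x80 0x81 0xFE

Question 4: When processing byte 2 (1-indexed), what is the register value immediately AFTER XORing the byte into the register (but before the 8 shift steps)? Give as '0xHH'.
Answer: 0xF0

Derivation:
Register before byte 2: 0x63
Byte 2: 0x93
0x63 XOR 0x93 = 0xF0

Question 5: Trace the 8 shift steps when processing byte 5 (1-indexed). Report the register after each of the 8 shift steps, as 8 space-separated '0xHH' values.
After byte 1 (0x65): reg=0x63
After byte 2 (0x93): reg=0xDE
After byte 3 (0x5D): reg=0x80
After byte 4 (0xDA): reg=0x81
Register before byte 5: 0x81
After XOR with byte 0x10: 0x91

Answer: 0x25 0x4A 0x94 0x2F 0x5E 0xBC 0x7F 0xFE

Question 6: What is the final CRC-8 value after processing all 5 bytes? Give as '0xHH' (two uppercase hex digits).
After byte 1 (0x65): reg=0x63
After byte 2 (0x93): reg=0xDE
After byte 3 (0x5D): reg=0x80
After byte 4 (0xDA): reg=0x81
After byte 5 (0x10): reg=0xFE

Answer: 0xFE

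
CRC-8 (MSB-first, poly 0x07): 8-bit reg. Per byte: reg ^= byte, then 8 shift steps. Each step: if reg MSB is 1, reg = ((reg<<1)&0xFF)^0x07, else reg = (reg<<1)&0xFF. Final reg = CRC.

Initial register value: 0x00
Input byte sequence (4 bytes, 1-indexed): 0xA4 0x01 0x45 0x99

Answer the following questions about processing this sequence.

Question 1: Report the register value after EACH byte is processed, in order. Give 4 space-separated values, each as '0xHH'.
0x75 0x4B 0x2A 0x10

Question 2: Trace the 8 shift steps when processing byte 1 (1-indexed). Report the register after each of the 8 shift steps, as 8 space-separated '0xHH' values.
Register before byte 1: 0x00
After XOR with byte 0xA4: 0xA4

Answer: 0x4F 0x9E 0x3B 0x76 0xEC 0xDF 0xB9 0x75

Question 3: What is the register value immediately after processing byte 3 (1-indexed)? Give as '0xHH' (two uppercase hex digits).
After byte 1 (0xA4): reg=0x75
After byte 2 (0x01): reg=0x4B
After byte 3 (0x45): reg=0x2A

Answer: 0x2A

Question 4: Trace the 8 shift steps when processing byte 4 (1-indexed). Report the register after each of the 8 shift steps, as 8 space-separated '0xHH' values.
After byte 1 (0xA4): reg=0x75
After byte 2 (0x01): reg=0x4B
After byte 3 (0x45): reg=0x2A
Register before byte 4: 0x2A
After XOR with byte 0x99: 0xB3

Answer: 0x61 0xC2 0x83 0x01 0x02 0x04 0x08 0x10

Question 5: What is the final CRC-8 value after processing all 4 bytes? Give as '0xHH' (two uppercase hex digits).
Answer: 0x10

Derivation:
After byte 1 (0xA4): reg=0x75
After byte 2 (0x01): reg=0x4B
After byte 3 (0x45): reg=0x2A
After byte 4 (0x99): reg=0x10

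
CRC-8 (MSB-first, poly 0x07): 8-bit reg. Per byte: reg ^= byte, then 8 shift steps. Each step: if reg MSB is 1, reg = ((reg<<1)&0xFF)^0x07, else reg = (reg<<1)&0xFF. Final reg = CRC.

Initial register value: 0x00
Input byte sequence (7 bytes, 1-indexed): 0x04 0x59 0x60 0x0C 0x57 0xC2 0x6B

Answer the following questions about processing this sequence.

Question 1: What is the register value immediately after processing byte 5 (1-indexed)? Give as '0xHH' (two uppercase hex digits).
After byte 1 (0x04): reg=0x1C
After byte 2 (0x59): reg=0xDC
After byte 3 (0x60): reg=0x3D
After byte 4 (0x0C): reg=0x97
After byte 5 (0x57): reg=0x4E

Answer: 0x4E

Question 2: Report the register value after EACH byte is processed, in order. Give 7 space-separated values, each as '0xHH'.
0x1C 0xDC 0x3D 0x97 0x4E 0xAD 0x5C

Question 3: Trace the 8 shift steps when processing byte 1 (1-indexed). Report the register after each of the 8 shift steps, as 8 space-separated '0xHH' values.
Answer: 0x08 0x10 0x20 0x40 0x80 0x07 0x0E 0x1C

Derivation:
Register before byte 1: 0x00
After XOR with byte 0x04: 0x04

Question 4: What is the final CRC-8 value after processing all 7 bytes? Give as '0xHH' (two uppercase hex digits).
After byte 1 (0x04): reg=0x1C
After byte 2 (0x59): reg=0xDC
After byte 3 (0x60): reg=0x3D
After byte 4 (0x0C): reg=0x97
After byte 5 (0x57): reg=0x4E
After byte 6 (0xC2): reg=0xAD
After byte 7 (0x6B): reg=0x5C

Answer: 0x5C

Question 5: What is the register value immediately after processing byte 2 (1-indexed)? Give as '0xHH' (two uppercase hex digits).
After byte 1 (0x04): reg=0x1C
After byte 2 (0x59): reg=0xDC

Answer: 0xDC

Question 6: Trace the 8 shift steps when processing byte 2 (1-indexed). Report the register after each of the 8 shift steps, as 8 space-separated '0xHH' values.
After byte 1 (0x04): reg=0x1C
Register before byte 2: 0x1C
After XOR with byte 0x59: 0x45

Answer: 0x8A 0x13 0x26 0x4C 0x98 0x37 0x6E 0xDC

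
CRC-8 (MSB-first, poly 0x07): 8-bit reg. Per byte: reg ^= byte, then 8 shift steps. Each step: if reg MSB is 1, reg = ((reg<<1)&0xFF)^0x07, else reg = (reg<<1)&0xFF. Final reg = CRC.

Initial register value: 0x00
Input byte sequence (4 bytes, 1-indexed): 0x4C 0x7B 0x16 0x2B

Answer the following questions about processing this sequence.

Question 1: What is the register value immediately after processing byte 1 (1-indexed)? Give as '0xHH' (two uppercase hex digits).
Answer: 0xE3

Derivation:
After byte 1 (0x4C): reg=0xE3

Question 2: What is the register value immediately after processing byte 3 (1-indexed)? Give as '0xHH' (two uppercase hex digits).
After byte 1 (0x4C): reg=0xE3
After byte 2 (0x7B): reg=0xC1
After byte 3 (0x16): reg=0x2B

Answer: 0x2B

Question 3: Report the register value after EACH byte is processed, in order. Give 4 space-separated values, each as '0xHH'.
0xE3 0xC1 0x2B 0x00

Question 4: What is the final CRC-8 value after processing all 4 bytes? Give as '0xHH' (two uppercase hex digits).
Answer: 0x00

Derivation:
After byte 1 (0x4C): reg=0xE3
After byte 2 (0x7B): reg=0xC1
After byte 3 (0x16): reg=0x2B
After byte 4 (0x2B): reg=0x00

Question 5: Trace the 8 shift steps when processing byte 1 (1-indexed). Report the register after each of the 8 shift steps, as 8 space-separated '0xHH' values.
Answer: 0x98 0x37 0x6E 0xDC 0xBF 0x79 0xF2 0xE3

Derivation:
Register before byte 1: 0x00
After XOR with byte 0x4C: 0x4C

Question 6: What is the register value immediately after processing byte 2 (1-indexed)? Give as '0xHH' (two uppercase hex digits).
After byte 1 (0x4C): reg=0xE3
After byte 2 (0x7B): reg=0xC1

Answer: 0xC1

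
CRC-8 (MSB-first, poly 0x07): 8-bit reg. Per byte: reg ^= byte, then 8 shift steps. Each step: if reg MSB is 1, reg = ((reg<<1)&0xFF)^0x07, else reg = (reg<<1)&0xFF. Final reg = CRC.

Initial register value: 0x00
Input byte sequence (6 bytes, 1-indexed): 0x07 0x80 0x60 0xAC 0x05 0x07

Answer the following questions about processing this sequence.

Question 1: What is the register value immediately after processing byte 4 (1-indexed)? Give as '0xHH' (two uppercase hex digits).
After byte 1 (0x07): reg=0x15
After byte 2 (0x80): reg=0xE2
After byte 3 (0x60): reg=0x87
After byte 4 (0xAC): reg=0xD1

Answer: 0xD1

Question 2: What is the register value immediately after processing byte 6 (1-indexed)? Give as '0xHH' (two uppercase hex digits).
After byte 1 (0x07): reg=0x15
After byte 2 (0x80): reg=0xE2
After byte 3 (0x60): reg=0x87
After byte 4 (0xAC): reg=0xD1
After byte 5 (0x05): reg=0x22
After byte 6 (0x07): reg=0xFB

Answer: 0xFB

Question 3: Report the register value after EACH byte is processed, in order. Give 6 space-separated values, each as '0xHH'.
0x15 0xE2 0x87 0xD1 0x22 0xFB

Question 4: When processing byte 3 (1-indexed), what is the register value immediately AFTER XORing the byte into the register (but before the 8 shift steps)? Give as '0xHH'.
Answer: 0x82

Derivation:
Register before byte 3: 0xE2
Byte 3: 0x60
0xE2 XOR 0x60 = 0x82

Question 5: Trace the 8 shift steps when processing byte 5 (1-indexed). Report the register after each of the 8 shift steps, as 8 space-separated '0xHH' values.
After byte 1 (0x07): reg=0x15
After byte 2 (0x80): reg=0xE2
After byte 3 (0x60): reg=0x87
After byte 4 (0xAC): reg=0xD1
Register before byte 5: 0xD1
After XOR with byte 0x05: 0xD4

Answer: 0xAF 0x59 0xB2 0x63 0xC6 0x8B 0x11 0x22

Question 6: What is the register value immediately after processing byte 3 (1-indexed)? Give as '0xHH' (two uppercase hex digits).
Answer: 0x87

Derivation:
After byte 1 (0x07): reg=0x15
After byte 2 (0x80): reg=0xE2
After byte 3 (0x60): reg=0x87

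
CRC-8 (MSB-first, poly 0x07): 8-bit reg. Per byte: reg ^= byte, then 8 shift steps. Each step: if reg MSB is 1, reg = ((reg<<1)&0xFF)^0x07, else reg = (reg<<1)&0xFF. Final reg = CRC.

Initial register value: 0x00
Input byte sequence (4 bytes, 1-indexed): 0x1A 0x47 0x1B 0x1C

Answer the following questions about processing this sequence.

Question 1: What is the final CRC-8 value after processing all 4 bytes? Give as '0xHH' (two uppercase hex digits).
Answer: 0xFF

Derivation:
After byte 1 (0x1A): reg=0x46
After byte 2 (0x47): reg=0x07
After byte 3 (0x1B): reg=0x54
After byte 4 (0x1C): reg=0xFF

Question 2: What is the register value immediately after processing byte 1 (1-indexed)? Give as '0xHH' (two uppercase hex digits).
Answer: 0x46

Derivation:
After byte 1 (0x1A): reg=0x46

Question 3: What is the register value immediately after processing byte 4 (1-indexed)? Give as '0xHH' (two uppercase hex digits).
Answer: 0xFF

Derivation:
After byte 1 (0x1A): reg=0x46
After byte 2 (0x47): reg=0x07
After byte 3 (0x1B): reg=0x54
After byte 4 (0x1C): reg=0xFF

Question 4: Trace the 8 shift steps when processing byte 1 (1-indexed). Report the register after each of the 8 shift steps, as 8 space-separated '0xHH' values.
Register before byte 1: 0x00
After XOR with byte 0x1A: 0x1A

Answer: 0x34 0x68 0xD0 0xA7 0x49 0x92 0x23 0x46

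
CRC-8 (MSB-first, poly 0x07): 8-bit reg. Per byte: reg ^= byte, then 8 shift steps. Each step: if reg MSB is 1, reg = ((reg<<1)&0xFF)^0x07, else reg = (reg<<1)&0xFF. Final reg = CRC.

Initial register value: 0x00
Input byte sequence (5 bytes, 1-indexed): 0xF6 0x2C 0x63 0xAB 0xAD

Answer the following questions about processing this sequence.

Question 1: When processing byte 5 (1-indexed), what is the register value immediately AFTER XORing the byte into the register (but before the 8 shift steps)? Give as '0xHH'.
Answer: 0xF1

Derivation:
Register before byte 5: 0x5C
Byte 5: 0xAD
0x5C XOR 0xAD = 0xF1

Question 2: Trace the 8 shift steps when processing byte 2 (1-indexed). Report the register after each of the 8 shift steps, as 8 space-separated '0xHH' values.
Answer: 0xC7 0x89 0x15 0x2A 0x54 0xA8 0x57 0xAE

Derivation:
After byte 1 (0xF6): reg=0xCC
Register before byte 2: 0xCC
After XOR with byte 0x2C: 0xE0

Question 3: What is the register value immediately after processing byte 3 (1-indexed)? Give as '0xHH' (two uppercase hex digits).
After byte 1 (0xF6): reg=0xCC
After byte 2 (0x2C): reg=0xAE
After byte 3 (0x63): reg=0x6D

Answer: 0x6D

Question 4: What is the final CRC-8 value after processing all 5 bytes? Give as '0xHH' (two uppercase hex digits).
After byte 1 (0xF6): reg=0xCC
After byte 2 (0x2C): reg=0xAE
After byte 3 (0x63): reg=0x6D
After byte 4 (0xAB): reg=0x5C
After byte 5 (0xAD): reg=0xD9

Answer: 0xD9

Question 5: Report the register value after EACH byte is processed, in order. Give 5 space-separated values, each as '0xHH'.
0xCC 0xAE 0x6D 0x5C 0xD9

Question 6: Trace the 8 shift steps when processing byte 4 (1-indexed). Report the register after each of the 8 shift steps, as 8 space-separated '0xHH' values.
After byte 1 (0xF6): reg=0xCC
After byte 2 (0x2C): reg=0xAE
After byte 3 (0x63): reg=0x6D
Register before byte 4: 0x6D
After XOR with byte 0xAB: 0xC6

Answer: 0x8B 0x11 0x22 0x44 0x88 0x17 0x2E 0x5C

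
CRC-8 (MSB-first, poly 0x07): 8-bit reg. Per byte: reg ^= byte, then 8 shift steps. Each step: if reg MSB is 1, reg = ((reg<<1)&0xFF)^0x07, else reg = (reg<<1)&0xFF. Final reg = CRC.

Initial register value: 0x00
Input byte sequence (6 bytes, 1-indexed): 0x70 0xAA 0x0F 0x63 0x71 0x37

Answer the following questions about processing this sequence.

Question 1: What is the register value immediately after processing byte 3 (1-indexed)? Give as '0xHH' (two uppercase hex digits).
Answer: 0xD0

Derivation:
After byte 1 (0x70): reg=0x57
After byte 2 (0xAA): reg=0xFD
After byte 3 (0x0F): reg=0xD0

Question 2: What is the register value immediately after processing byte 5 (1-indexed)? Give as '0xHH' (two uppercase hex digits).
Answer: 0x20

Derivation:
After byte 1 (0x70): reg=0x57
After byte 2 (0xAA): reg=0xFD
After byte 3 (0x0F): reg=0xD0
After byte 4 (0x63): reg=0x10
After byte 5 (0x71): reg=0x20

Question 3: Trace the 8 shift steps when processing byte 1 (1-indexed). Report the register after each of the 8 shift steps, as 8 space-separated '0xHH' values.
Register before byte 1: 0x00
After XOR with byte 0x70: 0x70

Answer: 0xE0 0xC7 0x89 0x15 0x2A 0x54 0xA8 0x57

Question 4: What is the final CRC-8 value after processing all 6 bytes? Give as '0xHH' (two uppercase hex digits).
After byte 1 (0x70): reg=0x57
After byte 2 (0xAA): reg=0xFD
After byte 3 (0x0F): reg=0xD0
After byte 4 (0x63): reg=0x10
After byte 5 (0x71): reg=0x20
After byte 6 (0x37): reg=0x65

Answer: 0x65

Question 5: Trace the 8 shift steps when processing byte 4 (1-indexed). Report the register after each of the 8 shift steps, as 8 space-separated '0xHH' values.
After byte 1 (0x70): reg=0x57
After byte 2 (0xAA): reg=0xFD
After byte 3 (0x0F): reg=0xD0
Register before byte 4: 0xD0
After XOR with byte 0x63: 0xB3

Answer: 0x61 0xC2 0x83 0x01 0x02 0x04 0x08 0x10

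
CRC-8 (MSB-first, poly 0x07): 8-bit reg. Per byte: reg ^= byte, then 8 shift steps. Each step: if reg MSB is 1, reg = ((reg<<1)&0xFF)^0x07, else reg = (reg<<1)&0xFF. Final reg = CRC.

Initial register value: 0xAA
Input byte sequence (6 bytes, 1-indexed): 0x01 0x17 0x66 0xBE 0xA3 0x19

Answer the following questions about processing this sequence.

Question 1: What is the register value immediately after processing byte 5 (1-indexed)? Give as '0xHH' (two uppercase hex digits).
Answer: 0x08

Derivation:
After byte 1 (0x01): reg=0x58
After byte 2 (0x17): reg=0xEA
After byte 3 (0x66): reg=0xAD
After byte 4 (0xBE): reg=0x79
After byte 5 (0xA3): reg=0x08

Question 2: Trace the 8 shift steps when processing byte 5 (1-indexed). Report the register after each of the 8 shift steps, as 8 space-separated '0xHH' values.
Answer: 0xB3 0x61 0xC2 0x83 0x01 0x02 0x04 0x08

Derivation:
After byte 1 (0x01): reg=0x58
After byte 2 (0x17): reg=0xEA
After byte 3 (0x66): reg=0xAD
After byte 4 (0xBE): reg=0x79
Register before byte 5: 0x79
After XOR with byte 0xA3: 0xDA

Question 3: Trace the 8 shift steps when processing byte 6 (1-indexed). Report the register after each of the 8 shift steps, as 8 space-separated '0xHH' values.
Answer: 0x22 0x44 0x88 0x17 0x2E 0x5C 0xB8 0x77

Derivation:
After byte 1 (0x01): reg=0x58
After byte 2 (0x17): reg=0xEA
After byte 3 (0x66): reg=0xAD
After byte 4 (0xBE): reg=0x79
After byte 5 (0xA3): reg=0x08
Register before byte 6: 0x08
After XOR with byte 0x19: 0x11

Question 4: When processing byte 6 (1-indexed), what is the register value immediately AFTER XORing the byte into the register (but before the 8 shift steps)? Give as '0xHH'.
Register before byte 6: 0x08
Byte 6: 0x19
0x08 XOR 0x19 = 0x11

Answer: 0x11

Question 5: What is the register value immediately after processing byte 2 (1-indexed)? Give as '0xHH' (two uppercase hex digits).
After byte 1 (0x01): reg=0x58
After byte 2 (0x17): reg=0xEA

Answer: 0xEA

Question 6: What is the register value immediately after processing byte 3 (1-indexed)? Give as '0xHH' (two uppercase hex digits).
Answer: 0xAD

Derivation:
After byte 1 (0x01): reg=0x58
After byte 2 (0x17): reg=0xEA
After byte 3 (0x66): reg=0xAD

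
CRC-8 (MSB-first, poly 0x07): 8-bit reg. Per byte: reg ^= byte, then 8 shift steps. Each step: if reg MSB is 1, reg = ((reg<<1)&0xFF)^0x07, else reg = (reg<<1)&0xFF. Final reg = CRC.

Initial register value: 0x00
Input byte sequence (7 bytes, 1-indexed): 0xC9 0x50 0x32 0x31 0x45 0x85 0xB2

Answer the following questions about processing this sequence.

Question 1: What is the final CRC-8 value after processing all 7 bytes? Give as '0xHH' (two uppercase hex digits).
Answer: 0x99

Derivation:
After byte 1 (0xC9): reg=0x71
After byte 2 (0x50): reg=0xE7
After byte 3 (0x32): reg=0x25
After byte 4 (0x31): reg=0x6C
After byte 5 (0x45): reg=0xDF
After byte 6 (0x85): reg=0x81
After byte 7 (0xB2): reg=0x99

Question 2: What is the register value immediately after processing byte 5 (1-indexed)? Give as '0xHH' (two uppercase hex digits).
After byte 1 (0xC9): reg=0x71
After byte 2 (0x50): reg=0xE7
After byte 3 (0x32): reg=0x25
After byte 4 (0x31): reg=0x6C
After byte 5 (0x45): reg=0xDF

Answer: 0xDF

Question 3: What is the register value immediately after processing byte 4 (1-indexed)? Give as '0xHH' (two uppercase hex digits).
Answer: 0x6C

Derivation:
After byte 1 (0xC9): reg=0x71
After byte 2 (0x50): reg=0xE7
After byte 3 (0x32): reg=0x25
After byte 4 (0x31): reg=0x6C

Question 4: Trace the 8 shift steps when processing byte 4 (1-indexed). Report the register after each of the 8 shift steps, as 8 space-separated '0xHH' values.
After byte 1 (0xC9): reg=0x71
After byte 2 (0x50): reg=0xE7
After byte 3 (0x32): reg=0x25
Register before byte 4: 0x25
After XOR with byte 0x31: 0x14

Answer: 0x28 0x50 0xA0 0x47 0x8E 0x1B 0x36 0x6C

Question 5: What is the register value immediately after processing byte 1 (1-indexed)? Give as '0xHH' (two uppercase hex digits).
Answer: 0x71

Derivation:
After byte 1 (0xC9): reg=0x71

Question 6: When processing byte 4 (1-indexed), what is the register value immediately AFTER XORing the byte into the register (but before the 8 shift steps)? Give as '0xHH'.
Answer: 0x14

Derivation:
Register before byte 4: 0x25
Byte 4: 0x31
0x25 XOR 0x31 = 0x14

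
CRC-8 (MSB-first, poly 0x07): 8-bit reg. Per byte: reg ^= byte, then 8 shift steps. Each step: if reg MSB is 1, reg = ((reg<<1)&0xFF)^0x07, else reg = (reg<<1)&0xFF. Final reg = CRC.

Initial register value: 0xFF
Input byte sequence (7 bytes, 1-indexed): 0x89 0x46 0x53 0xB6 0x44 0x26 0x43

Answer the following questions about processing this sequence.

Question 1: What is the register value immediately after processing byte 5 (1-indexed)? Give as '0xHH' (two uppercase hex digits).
Answer: 0x49

Derivation:
After byte 1 (0x89): reg=0x45
After byte 2 (0x46): reg=0x09
After byte 3 (0x53): reg=0x81
After byte 4 (0xB6): reg=0x85
After byte 5 (0x44): reg=0x49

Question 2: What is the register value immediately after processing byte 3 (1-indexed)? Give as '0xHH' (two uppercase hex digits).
After byte 1 (0x89): reg=0x45
After byte 2 (0x46): reg=0x09
After byte 3 (0x53): reg=0x81

Answer: 0x81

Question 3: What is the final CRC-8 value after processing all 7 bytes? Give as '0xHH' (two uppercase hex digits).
After byte 1 (0x89): reg=0x45
After byte 2 (0x46): reg=0x09
After byte 3 (0x53): reg=0x81
After byte 4 (0xB6): reg=0x85
After byte 5 (0x44): reg=0x49
After byte 6 (0x26): reg=0x0A
After byte 7 (0x43): reg=0xF8

Answer: 0xF8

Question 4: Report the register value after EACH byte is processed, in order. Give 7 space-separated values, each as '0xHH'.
0x45 0x09 0x81 0x85 0x49 0x0A 0xF8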